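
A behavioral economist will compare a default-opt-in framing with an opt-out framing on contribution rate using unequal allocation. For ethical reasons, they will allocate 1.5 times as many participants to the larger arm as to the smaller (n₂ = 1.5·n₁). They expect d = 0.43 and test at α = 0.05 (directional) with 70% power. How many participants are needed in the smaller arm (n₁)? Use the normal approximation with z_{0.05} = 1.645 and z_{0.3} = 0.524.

With allocation ratio k = n₂/n₁ = 1.5, Var(x̄₁−x̄₂) = σ²(1/n₁ + 1/(k·n₁)) = σ²·(k+1)/(k·n₁).
So n₁ = (1 + 1/k)·((z_{α} + z_β)/d)² = 1.667 × (2.169/0.43)².
n₁ = 1.667 × 25.44 = 42.4.
Round up: n₁ = 43, giving n₂ = ⌈1.5 × 43⌉ = ⌈64.5⌉ = 65.

n₁ = 43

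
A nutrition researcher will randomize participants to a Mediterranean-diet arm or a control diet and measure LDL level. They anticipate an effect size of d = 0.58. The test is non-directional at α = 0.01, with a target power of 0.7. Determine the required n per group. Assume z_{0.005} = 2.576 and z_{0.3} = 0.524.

n = 58 per group

For two independent groups with equal n: n = 2·((z_{α/2} + z_β) / d)².
z_{α/2} + z_β = 2.576 + 0.524 = 3.100.
n = 2 × (3.100 / 0.58)² = 2 × 5.345² = 2 × 28.57 = 57.1.
Round up to the next whole participant.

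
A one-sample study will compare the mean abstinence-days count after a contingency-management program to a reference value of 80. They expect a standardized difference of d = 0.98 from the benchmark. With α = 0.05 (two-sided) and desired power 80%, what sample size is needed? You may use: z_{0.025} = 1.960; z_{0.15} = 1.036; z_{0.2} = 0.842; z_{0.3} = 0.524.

For a one-sample test: n = ((z_{α/2} + z_β) / d)².
z_{α/2} + z_β = 1.960 + 0.842 = 2.802.
n = (2.802 / 0.98)² = 2.859² = 8.17.
Round up.

n = 9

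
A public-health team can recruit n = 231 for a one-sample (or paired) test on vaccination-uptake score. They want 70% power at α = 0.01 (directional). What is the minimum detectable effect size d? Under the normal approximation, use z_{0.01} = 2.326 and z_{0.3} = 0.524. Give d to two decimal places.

d_min ≈ 0.19

For a single sample (or paired design) of n = 231: d_min = (z_{α} + z_β)/√n.
z-sum = 2.326 + 0.524 = 2.850.
d_min = 2.850 / √231 = 2.850 / 15.199 = 0.188.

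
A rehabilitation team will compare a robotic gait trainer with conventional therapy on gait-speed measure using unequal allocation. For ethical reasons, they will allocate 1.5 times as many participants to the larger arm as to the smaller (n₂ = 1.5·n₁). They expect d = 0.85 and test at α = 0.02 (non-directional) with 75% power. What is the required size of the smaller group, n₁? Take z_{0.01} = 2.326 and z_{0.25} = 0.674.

With allocation ratio k = n₂/n₁ = 1.5, Var(x̄₁−x̄₂) = σ²(1/n₁ + 1/(k·n₁)) = σ²·(k+1)/(k·n₁).
So n₁ = (1 + 1/k)·((z_{α/2} + z_β)/d)² = 1.667 × (3.000/0.85)².
n₁ = 1.667 × 12.46 = 20.8.
Round up: n₁ = 21, giving n₂ = ⌈1.5 × 21⌉ = ⌈31.5⌉ = 32.

n₁ = 21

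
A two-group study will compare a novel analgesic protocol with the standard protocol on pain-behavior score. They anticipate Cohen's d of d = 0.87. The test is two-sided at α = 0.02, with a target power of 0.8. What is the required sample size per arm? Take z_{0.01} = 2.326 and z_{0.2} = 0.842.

n = 27 per group

For two independent groups with equal n: n = 2·((z_{α/2} + z_β) / d)².
z_{α/2} + z_β = 2.326 + 0.842 = 3.168.
n = 2 × (3.168 / 0.87)² = 2 × 3.641² = 2 × 13.26 = 26.5.
Round up to the next whole participant.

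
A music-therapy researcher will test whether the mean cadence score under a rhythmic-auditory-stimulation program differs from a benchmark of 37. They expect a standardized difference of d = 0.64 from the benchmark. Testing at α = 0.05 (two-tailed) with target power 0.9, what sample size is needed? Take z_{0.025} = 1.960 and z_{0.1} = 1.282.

For a one-sample test: n = ((z_{α/2} + z_β) / d)².
z_{α/2} + z_β = 1.960 + 1.282 = 3.242.
n = (3.242 / 0.64)² = 5.066² = 25.66.
Round up.

n = 26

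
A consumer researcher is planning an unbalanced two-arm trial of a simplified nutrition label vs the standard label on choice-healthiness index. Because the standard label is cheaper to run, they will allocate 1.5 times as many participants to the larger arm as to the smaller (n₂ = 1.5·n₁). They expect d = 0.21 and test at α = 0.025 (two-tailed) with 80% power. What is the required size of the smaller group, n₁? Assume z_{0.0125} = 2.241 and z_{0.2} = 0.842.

With allocation ratio k = n₂/n₁ = 1.5, Var(x̄₁−x̄₂) = σ²(1/n₁ + 1/(k·n₁)) = σ²·(k+1)/(k·n₁).
So n₁ = (1 + 1/k)·((z_{α/2} + z_β)/d)² = 1.667 × (3.083/0.21)².
n₁ = 1.667 × 215.53 = 359.2.
Round up: n₁ = 360, giving n₂ = 1.5 × 360 = 540.

n₁ = 360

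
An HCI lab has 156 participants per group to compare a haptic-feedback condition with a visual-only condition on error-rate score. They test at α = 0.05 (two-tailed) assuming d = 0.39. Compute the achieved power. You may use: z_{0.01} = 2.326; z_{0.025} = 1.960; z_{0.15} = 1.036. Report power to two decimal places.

power ≈ 0.93

For two equal groups, power = Φ(d·√(n/2) − z_{α/2}).
d·√(n/2) = 0.39 × √(156/2) = 0.39 × 8.832 = 3.444.
z_β = 3.444 − 1.960 = 1.484.
Power = Φ(1.484) = 0.931.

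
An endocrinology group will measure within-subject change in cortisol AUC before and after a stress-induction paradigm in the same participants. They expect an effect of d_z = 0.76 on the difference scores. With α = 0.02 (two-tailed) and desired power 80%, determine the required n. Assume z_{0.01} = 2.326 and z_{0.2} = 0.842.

n = 18 pairs

For a paired (one-sample on differences) test: n = ((z_{α/2} + z_β) / d)².
z_{α/2} + z_β = 2.326 + 0.842 = 3.168.
n = (3.168 / 0.76)² = 4.168² = 17.38.
Round up.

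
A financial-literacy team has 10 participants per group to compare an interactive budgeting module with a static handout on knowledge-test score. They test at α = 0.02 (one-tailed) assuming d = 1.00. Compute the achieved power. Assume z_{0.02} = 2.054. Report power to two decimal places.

For two equal groups, power = Φ(d·√(n/2) − z_{α}).
d·√(n/2) = 1.00 × √(10/2) = 1.00 × 2.236 = 2.236.
z_β = 2.236 − 2.054 = 0.182.
Power = Φ(0.182) = 0.572.

power ≈ 0.57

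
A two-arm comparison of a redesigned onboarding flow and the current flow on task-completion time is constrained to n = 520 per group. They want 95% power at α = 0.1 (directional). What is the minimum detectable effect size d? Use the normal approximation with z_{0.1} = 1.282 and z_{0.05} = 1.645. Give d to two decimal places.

For two independent groups of n = 520 each: d_min = (z_{α} + z_β)·√(2/n).
z-sum = 1.282 + 1.645 = 2.927.
d_min = 2.927 × √(2/520) = 2.927 × 0.0620 = 0.182.

d_min ≈ 0.18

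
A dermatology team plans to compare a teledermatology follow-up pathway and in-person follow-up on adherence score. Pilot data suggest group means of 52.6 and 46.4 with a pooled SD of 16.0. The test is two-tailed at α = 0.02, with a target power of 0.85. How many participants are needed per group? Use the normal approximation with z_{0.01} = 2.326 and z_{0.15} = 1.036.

Cohen's d = |M₁ − M₂| / SD_pooled = |52.6 − 46.4| / 16.0 = 6.2 / 16.0 = 0.388.
For two independent groups with equal n: n = 2·((z_{α/2} + z_β) / d)².
z_{α/2} + z_β = 2.326 + 1.036 = 3.362.
n = 2 × (3.362 / 0.388)² = 2 × 8.665² = 2 × 75.08 = 150.2.
Round up to the next whole participant.

n = 151 per group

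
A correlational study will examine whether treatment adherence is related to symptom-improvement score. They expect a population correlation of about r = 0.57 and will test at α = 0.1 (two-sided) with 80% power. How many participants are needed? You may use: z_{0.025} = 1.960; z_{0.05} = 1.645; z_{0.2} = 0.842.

Fisher's z: C = ½·ln((1+r)/(1−r)) = ½·ln(3.6512) = 0.6475.
n = ((z_{α/2} + z_β)/C)² + 3.
(1.645 + 0.842) / 0.6475 = 2.487 / 0.6475 = 3.841.
n = 3.841² + 3 = 14.75 + 3 = 17.8.
Round up.

n = 18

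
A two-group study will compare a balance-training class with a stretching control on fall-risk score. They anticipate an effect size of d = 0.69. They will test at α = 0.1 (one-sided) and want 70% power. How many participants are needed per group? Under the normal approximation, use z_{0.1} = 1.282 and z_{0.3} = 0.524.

n = 14 per group

For two independent groups with equal n: n = 2·((z_{α} + z_β) / d)².
z_{α} + z_β = 1.282 + 0.524 = 1.806.
n = 2 × (1.806 / 0.69)² = 2 × 2.617² = 2 × 6.85 = 13.7.
Round up to the next whole participant.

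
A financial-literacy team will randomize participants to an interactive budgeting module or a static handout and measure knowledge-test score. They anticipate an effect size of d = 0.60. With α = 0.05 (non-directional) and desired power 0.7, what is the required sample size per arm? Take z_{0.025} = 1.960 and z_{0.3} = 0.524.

For two independent groups with equal n: n = 2·((z_{α/2} + z_β) / d)².
z_{α/2} + z_β = 1.960 + 0.524 = 2.484.
n = 2 × (2.484 / 0.60)² = 2 × 4.140² = 2 × 17.14 = 34.3.
Round up to the next whole participant.

n = 35 per group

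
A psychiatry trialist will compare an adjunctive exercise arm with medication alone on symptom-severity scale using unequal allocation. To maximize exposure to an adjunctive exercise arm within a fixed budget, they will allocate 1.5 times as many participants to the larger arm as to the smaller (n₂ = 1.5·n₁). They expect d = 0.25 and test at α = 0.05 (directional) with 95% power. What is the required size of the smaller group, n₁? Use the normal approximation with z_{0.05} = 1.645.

n₁ = 289

With allocation ratio k = n₂/n₁ = 1.5, Var(x̄₁−x̄₂) = σ²(1/n₁ + 1/(k·n₁)) = σ²·(k+1)/(k·n₁).
So n₁ = (1 + 1/k)·((z_{α} + z_β)/d)² = 1.667 × (3.290/0.25)².
n₁ = 1.667 × 173.19 = 288.6.
Round up: n₁ = 289, giving n₂ = ⌈1.5 × 289⌉ = ⌈433.5⌉ = 434.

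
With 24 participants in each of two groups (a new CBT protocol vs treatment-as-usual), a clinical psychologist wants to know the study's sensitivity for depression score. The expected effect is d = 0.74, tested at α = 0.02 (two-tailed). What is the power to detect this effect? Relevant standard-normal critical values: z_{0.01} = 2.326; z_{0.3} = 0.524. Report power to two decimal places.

power ≈ 0.59

For two equal groups, power = Φ(d·√(n/2) − z_{α/2}).
d·√(n/2) = 0.74 × √(24/2) = 0.74 × 3.464 = 2.563.
z_β = 2.563 − 2.326 = 0.237.
Power = Φ(0.237) = 0.594.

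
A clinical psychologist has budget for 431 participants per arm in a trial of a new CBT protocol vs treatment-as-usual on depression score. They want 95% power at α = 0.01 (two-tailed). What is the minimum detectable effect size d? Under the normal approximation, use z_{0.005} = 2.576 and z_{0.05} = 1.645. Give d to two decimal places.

For two independent groups of n = 431 each: d_min = (z_{α/2} + z_β)·√(2/n).
z-sum = 2.576 + 1.645 = 4.221.
d_min = 4.221 × √(2/431) = 4.221 × 0.0681 = 0.288.

d_min ≈ 0.29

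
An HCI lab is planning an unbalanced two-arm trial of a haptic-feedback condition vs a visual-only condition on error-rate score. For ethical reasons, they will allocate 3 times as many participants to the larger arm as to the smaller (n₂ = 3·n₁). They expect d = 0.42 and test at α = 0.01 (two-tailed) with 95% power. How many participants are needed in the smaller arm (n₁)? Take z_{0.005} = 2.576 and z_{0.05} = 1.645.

n₁ = 135

With allocation ratio k = n₂/n₁ = 3, Var(x̄₁−x̄₂) = σ²(1/n₁ + 1/(k·n₁)) = σ²·(k+1)/(k·n₁).
So n₁ = (1 + 1/k)·((z_{α/2} + z_β)/d)² = 1.333 × (4.221/0.42)².
n₁ = 1.333 × 101.00 = 134.7.
Round up: n₁ = 135, giving n₂ = 3 × 135 = 405.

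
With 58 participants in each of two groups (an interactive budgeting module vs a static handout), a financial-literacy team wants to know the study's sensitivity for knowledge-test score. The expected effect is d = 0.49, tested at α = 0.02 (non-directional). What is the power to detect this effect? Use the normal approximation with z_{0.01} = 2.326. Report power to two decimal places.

power ≈ 0.62

For two equal groups, power = Φ(d·√(n/2) − z_{α/2}).
d·√(n/2) = 0.49 × √(58/2) = 0.49 × 5.385 = 2.639.
z_β = 2.639 − 2.326 = 0.313.
Power = Φ(0.313) = 0.623.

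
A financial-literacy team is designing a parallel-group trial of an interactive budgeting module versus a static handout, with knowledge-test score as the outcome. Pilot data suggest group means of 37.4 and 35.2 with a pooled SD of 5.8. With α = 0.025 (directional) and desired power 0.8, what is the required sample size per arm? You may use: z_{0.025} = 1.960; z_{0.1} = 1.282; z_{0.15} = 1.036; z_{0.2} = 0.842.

Cohen's d = |M₁ − M₂| / SD_pooled = |37.4 − 35.2| / 5.8 = 2.2 / 5.8 = 0.379.
For two independent groups with equal n: n = 2·((z_{α} + z_β) / d)².
z_{α} + z_β = 1.960 + 0.842 = 2.802.
n = 2 × (2.802 / 0.379)² = 2 × 7.393² = 2 × 54.66 = 109.3.
Round up to the next whole participant.

n = 110 per group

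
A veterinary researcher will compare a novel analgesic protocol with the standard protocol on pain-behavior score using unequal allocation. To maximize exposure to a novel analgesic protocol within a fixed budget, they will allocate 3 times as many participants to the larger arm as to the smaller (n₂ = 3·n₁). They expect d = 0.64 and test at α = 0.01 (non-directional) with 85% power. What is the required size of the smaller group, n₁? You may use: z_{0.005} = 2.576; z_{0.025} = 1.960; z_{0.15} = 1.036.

With allocation ratio k = n₂/n₁ = 3, Var(x̄₁−x̄₂) = σ²(1/n₁ + 1/(k·n₁)) = σ²·(k+1)/(k·n₁).
So n₁ = (1 + 1/k)·((z_{α/2} + z_β)/d)² = 1.333 × (3.612/0.64)².
n₁ = 1.333 × 31.85 = 42.5.
Round up: n₁ = 43, giving n₂ = 3 × 43 = 129.

n₁ = 43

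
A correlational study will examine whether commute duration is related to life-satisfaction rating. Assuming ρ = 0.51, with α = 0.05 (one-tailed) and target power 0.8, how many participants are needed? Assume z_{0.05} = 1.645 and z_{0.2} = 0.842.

n = 23

Fisher's z: C = ½·ln((1+r)/(1−r)) = ½·ln(3.0816) = 0.5627.
n = ((z_{α} + z_β)/C)² + 3.
(1.645 + 0.842) / 0.5627 = 2.487 / 0.5627 = 4.420.
n = 4.420² + 3 = 19.53 + 3 = 22.5.
Round up.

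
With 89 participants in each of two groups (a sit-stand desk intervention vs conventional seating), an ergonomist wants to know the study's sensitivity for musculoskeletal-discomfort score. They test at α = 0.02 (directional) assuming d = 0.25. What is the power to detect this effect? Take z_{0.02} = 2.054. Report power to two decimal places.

power ≈ 0.35

For two equal groups, power = Φ(d·√(n/2) − z_{α}).
d·√(n/2) = 0.25 × √(89/2) = 0.25 × 6.671 = 1.668.
z_β = 1.668 − 2.054 = -0.386.
Power = Φ(-0.386) = 0.350.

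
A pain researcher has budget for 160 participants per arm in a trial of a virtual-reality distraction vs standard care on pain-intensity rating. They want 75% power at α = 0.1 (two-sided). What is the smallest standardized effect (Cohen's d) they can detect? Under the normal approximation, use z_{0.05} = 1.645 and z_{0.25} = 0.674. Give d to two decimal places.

For two independent groups of n = 160 each: d_min = (z_{α/2} + z_β)·√(2/n).
z-sum = 1.645 + 0.674 = 2.319.
d_min = 2.319 × √(2/160) = 2.319 × 0.1118 = 0.259.

d_min ≈ 0.26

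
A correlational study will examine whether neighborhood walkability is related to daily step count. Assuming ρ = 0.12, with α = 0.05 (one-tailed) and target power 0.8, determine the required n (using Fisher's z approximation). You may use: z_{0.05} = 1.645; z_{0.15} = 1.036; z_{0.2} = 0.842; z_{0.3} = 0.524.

n = 429

Fisher's z: C = ½·ln((1+r)/(1−r)) = ½·ln(1.2727) = 0.1206.
n = ((z_{α} + z_β)/C)² + 3.
(1.645 + 0.842) / 0.1206 = 2.487 / 0.1206 = 20.622.
n = 20.622² + 3 = 425.26 + 3 = 428.3.
Round up.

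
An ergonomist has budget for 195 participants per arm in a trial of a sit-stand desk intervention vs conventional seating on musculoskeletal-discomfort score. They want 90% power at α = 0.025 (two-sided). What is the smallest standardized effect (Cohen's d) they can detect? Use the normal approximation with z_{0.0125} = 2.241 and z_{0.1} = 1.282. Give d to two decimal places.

For two independent groups of n = 195 each: d_min = (z_{α/2} + z_β)·√(2/n).
z-sum = 2.241 + 1.282 = 3.523.
d_min = 3.523 × √(2/195) = 3.523 × 0.1013 = 0.357.

d_min ≈ 0.36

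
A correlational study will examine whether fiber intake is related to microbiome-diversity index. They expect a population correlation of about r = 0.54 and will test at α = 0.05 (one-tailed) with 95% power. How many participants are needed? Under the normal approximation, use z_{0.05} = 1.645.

Fisher's z: C = ½·ln((1+r)/(1−r)) = ½·ln(3.3478) = 0.6042.
n = ((z_{α} + z_β)/C)² + 3.
(1.645 + 1.645) / 0.6042 = 3.290 / 0.6042 = 5.445.
n = 5.445² + 3 = 29.65 + 3 = 32.7.
Round up.

n = 33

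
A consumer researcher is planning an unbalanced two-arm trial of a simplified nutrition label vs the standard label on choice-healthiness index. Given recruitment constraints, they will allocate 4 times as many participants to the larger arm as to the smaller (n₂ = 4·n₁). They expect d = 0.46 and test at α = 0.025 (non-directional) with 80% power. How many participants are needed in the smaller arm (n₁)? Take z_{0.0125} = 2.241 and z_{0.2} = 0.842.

With allocation ratio k = n₂/n₁ = 4, Var(x̄₁−x̄₂) = σ²(1/n₁ + 1/(k·n₁)) = σ²·(k+1)/(k·n₁).
So n₁ = (1 + 1/k)·((z_{α/2} + z_β)/d)² = 1.250 × (3.083/0.46)².
n₁ = 1.250 × 44.92 = 56.1.
Round up: n₁ = 57, giving n₂ = 4 × 57 = 228.

n₁ = 57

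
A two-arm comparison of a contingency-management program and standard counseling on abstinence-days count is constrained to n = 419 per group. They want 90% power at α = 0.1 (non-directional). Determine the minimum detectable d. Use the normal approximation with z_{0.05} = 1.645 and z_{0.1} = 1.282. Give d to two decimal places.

For two independent groups of n = 419 each: d_min = (z_{α/2} + z_β)·√(2/n).
z-sum = 1.645 + 1.282 = 2.927.
d_min = 2.927 × √(2/419) = 2.927 × 0.0691 = 0.202.

d_min ≈ 0.20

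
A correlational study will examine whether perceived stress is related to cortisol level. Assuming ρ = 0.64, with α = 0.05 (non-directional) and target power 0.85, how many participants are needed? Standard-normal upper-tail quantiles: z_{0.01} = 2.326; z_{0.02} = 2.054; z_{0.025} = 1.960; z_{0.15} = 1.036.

Fisher's z: C = ½·ln((1+r)/(1−r)) = ½·ln(4.5556) = 0.7582.
n = ((z_{α/2} + z_β)/C)² + 3.
(1.960 + 1.036) / 0.7582 = 2.996 / 0.7582 = 3.951.
n = 3.951² + 3 = 15.61 + 3 = 18.6.
Round up.

n = 19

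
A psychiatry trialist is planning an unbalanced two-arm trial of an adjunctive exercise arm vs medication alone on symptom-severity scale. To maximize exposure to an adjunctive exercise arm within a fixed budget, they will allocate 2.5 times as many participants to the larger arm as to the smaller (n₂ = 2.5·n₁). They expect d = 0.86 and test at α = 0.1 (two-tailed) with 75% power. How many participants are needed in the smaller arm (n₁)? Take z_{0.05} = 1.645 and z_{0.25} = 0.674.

With allocation ratio k = n₂/n₁ = 2.5, Var(x̄₁−x̄₂) = σ²(1/n₁ + 1/(k·n₁)) = σ²·(k+1)/(k·n₁).
So n₁ = (1 + 1/k)·((z_{α/2} + z_β)/d)² = 1.400 × (2.319/0.86)².
n₁ = 1.400 × 7.27 = 10.2.
Round up: n₁ = 11, giving n₂ = ⌈2.5 × 11⌉ = ⌈27.5⌉ = 28.

n₁ = 11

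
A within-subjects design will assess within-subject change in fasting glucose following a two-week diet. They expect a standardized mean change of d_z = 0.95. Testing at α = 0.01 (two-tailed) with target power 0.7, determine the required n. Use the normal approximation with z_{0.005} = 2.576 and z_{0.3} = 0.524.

n = 11 pairs

For a paired (one-sample on differences) test: n = ((z_{α/2} + z_β) / d)².
z_{α/2} + z_β = 2.576 + 0.524 = 3.100.
n = (3.100 / 0.95)² = 3.263² = 10.65.
Round up.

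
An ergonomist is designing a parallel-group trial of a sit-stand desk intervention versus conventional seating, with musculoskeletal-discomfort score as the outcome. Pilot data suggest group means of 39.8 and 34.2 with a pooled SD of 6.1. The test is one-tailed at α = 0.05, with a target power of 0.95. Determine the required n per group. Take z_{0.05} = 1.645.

n = 26 per group

Cohen's d = |M₁ − M₂| / SD_pooled = |39.8 − 34.2| / 6.1 = 5.6 / 6.1 = 0.918.
For two independent groups with equal n: n = 2·((z_{α} + z_β) / d)².
z_{α} + z_β = 1.645 + 1.645 = 3.290.
n = 2 × (3.290 / 0.918)² = 2 × 3.584² = 2 × 12.84 = 25.7.
Round up to the next whole participant.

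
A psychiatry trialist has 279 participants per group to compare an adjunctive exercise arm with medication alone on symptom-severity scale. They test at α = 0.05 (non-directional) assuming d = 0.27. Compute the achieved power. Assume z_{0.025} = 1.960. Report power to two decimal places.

For two equal groups, power = Φ(d·√(n/2) − z_{α/2}).
d·√(n/2) = 0.27 × √(279/2) = 0.27 × 11.811 = 3.189.
z_β = 3.189 − 1.960 = 1.229.
Power = Φ(1.229) = 0.890.

power ≈ 0.89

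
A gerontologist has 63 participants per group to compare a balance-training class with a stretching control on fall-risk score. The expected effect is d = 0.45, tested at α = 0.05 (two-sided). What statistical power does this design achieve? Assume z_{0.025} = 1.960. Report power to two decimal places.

power ≈ 0.71

For two equal groups, power = Φ(d·√(n/2) − z_{α/2}).
d·√(n/2) = 0.45 × √(63/2) = 0.45 × 5.612 = 2.526.
z_β = 2.526 − 1.960 = 0.566.
Power = Φ(0.566) = 0.714.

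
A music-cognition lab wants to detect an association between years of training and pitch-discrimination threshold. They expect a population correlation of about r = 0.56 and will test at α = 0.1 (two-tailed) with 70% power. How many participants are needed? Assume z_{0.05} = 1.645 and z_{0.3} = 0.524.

n = 15

Fisher's z: C = ½·ln((1+r)/(1−r)) = ½·ln(3.5455) = 0.6328.
n = ((z_{α/2} + z_β)/C)² + 3.
(1.645 + 0.524) / 0.6328 = 2.169 / 0.6328 = 3.428.
n = 3.428² + 3 = 11.75 + 3 = 14.7.
Round up.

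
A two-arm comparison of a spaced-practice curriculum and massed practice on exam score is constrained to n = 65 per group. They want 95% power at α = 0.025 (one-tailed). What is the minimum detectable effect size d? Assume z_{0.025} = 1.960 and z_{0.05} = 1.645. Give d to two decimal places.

d_min ≈ 0.63

For two independent groups of n = 65 each: d_min = (z_{α} + z_β)·√(2/n).
z-sum = 1.960 + 1.645 = 3.605.
d_min = 3.605 × √(2/65) = 3.605 × 0.1754 = 0.632.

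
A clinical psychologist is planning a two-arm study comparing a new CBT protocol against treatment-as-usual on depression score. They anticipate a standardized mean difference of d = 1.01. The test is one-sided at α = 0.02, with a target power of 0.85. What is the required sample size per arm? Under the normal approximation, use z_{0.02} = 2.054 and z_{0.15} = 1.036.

n = 19 per group

For two independent groups with equal n: n = 2·((z_{α} + z_β) / d)².
z_{α} + z_β = 2.054 + 1.036 = 3.090.
n = 2 × (3.090 / 1.01)² = 2 × 3.059² = 2 × 9.36 = 18.7.
Round up to the next whole participant.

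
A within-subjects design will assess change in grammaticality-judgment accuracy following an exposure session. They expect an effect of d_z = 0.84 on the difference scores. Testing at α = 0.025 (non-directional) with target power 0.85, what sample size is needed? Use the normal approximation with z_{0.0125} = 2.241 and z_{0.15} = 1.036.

For a paired (one-sample on differences) test: n = ((z_{α/2} + z_β) / d)².
z_{α/2} + z_β = 2.241 + 1.036 = 3.277.
n = (3.277 / 0.84)² = 3.901² = 15.22.
Round up.

n = 16 pairs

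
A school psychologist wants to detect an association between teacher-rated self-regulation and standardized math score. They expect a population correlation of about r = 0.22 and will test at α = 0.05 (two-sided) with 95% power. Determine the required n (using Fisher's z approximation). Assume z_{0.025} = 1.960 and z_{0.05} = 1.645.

Fisher's z: C = ½·ln((1+r)/(1−r)) = ½·ln(1.5641) = 0.2237.
n = ((z_{α/2} + z_β)/C)² + 3.
(1.960 + 1.645) / 0.2237 = 3.605 / 0.2237 = 16.115.
n = 16.115² + 3 = 259.70 + 3 = 262.7.
Round up.

n = 263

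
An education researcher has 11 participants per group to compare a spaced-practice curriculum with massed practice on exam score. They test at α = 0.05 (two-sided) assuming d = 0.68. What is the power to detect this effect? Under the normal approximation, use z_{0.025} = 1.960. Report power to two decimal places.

For two equal groups, power = Φ(d·√(n/2) − z_{α/2}).
d·√(n/2) = 0.68 × √(11/2) = 0.68 × 2.345 = 1.595.
z_β = 1.595 − 1.960 = -0.365.
Power = Φ(-0.365) = 0.357.

power ≈ 0.36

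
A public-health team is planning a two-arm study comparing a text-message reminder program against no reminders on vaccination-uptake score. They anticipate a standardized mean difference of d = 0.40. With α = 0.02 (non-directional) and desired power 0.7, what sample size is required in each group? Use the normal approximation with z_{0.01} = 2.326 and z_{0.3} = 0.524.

For two independent groups with equal n: n = 2·((z_{α/2} + z_β) / d)².
z_{α/2} + z_β = 2.326 + 0.524 = 2.850.
n = 2 × (2.850 / 0.40)² = 2 × 7.125² = 2 × 50.77 = 101.5.
Round up to the next whole participant.

n = 102 per group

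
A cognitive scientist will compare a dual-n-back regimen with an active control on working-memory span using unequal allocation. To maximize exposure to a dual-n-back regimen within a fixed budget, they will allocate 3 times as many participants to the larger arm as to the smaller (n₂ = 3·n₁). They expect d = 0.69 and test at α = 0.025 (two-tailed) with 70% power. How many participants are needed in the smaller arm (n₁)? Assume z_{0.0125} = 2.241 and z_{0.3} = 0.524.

n₁ = 22

With allocation ratio k = n₂/n₁ = 3, Var(x̄₁−x̄₂) = σ²(1/n₁ + 1/(k·n₁)) = σ²·(k+1)/(k·n₁).
So n₁ = (1 + 1/k)·((z_{α/2} + z_β)/d)² = 1.333 × (2.765/0.69)².
n₁ = 1.333 × 16.06 = 21.4.
Round up: n₁ = 22, giving n₂ = 3 × 22 = 66.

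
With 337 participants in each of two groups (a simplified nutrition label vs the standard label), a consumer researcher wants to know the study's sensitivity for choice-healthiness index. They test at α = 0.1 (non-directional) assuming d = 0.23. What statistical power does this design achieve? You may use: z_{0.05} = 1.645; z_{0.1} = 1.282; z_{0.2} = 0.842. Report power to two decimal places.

power ≈ 0.91

For two equal groups, power = Φ(d·√(n/2) − z_{α/2}).
d·√(n/2) = 0.23 × √(337/2) = 0.23 × 12.981 = 2.986.
z_β = 2.986 − 1.645 = 1.341.
Power = Φ(1.341) = 0.910.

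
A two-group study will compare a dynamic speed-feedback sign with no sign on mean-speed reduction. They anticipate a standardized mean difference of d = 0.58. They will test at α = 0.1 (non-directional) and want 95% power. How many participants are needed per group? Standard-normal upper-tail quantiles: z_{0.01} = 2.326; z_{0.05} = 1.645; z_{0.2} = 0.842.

n = 65 per group

For two independent groups with equal n: n = 2·((z_{α/2} + z_β) / d)².
z_{α/2} + z_β = 1.645 + 1.645 = 3.290.
n = 2 × (3.290 / 0.58)² = 2 × 5.672² = 2 × 32.18 = 64.4.
Round up to the next whole participant.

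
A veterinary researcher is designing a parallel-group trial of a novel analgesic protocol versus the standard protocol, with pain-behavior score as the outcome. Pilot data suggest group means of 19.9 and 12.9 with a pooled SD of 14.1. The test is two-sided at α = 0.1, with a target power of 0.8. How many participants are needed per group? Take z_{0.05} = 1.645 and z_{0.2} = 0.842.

n = 51 per group

Cohen's d = |M₁ − M₂| / SD_pooled = |19.9 − 12.9| / 14.1 = 7.0 / 14.1 = 0.496.
For two independent groups with equal n: n = 2·((z_{α/2} + z_β) / d)².
z_{α/2} + z_β = 1.645 + 0.842 = 2.487.
n = 2 × (2.487 / 0.496)² = 2 × 5.014² = 2 × 25.14 = 50.3.
Round up to the next whole participant.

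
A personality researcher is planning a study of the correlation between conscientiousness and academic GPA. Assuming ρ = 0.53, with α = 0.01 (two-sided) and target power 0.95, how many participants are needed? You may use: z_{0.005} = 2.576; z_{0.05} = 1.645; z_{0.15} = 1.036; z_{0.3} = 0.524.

Fisher's z: C = ½·ln((1+r)/(1−r)) = ½·ln(3.2553) = 0.5901.
n = ((z_{α/2} + z_β)/C)² + 3.
(2.576 + 1.645) / 0.5901 = 4.221 / 0.5901 = 7.153.
n = 7.153² + 3 = 51.17 + 3 = 54.2.
Round up.

n = 55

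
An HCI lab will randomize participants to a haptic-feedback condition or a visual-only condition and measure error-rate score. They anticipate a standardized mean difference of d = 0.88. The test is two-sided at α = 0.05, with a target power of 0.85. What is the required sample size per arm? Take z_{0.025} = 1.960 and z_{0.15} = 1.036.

For two independent groups with equal n: n = 2·((z_{α/2} + z_β) / d)².
z_{α/2} + z_β = 1.960 + 1.036 = 2.996.
n = 2 × (2.996 / 0.88)² = 2 × 3.405² = 2 × 11.59 = 23.2.
Round up to the next whole participant.

n = 24 per group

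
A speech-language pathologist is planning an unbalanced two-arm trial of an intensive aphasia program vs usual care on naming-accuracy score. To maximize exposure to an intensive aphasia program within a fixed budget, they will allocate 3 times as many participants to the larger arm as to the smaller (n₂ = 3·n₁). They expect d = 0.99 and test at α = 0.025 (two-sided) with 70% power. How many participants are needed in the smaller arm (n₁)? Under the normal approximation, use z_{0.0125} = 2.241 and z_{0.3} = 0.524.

With allocation ratio k = n₂/n₁ = 3, Var(x̄₁−x̄₂) = σ²(1/n₁ + 1/(k·n₁)) = σ²·(k+1)/(k·n₁).
So n₁ = (1 + 1/k)·((z_{α/2} + z_β)/d)² = 1.333 × (2.765/0.99)².
n₁ = 1.333 × 7.80 = 10.4.
Round up: n₁ = 11, giving n₂ = 3 × 11 = 33.

n₁ = 11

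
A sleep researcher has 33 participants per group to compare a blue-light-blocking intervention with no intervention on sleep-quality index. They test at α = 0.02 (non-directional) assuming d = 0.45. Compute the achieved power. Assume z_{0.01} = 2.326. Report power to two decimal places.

power ≈ 0.31

For two equal groups, power = Φ(d·√(n/2) − z_{α/2}).
d·√(n/2) = 0.45 × √(33/2) = 0.45 × 4.062 = 1.828.
z_β = 1.828 − 2.326 = -0.498.
Power = Φ(-0.498) = 0.309.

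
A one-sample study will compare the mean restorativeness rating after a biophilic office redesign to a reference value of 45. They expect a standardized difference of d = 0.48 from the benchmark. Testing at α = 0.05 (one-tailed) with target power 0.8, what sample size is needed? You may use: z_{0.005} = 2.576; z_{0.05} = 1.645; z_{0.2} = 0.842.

For a one-sample test: n = ((z_{α} + z_β) / d)².
z_{α} + z_β = 1.645 + 0.842 = 2.487.
n = (2.487 / 0.48)² = 5.181² = 26.85.
Round up.

n = 27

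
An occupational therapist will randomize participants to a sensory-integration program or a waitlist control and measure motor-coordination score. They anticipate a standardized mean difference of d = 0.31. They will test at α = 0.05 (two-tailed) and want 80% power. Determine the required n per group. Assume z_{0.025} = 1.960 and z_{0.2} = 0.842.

For two independent groups with equal n: n = 2·((z_{α/2} + z_β) / d)².
z_{α/2} + z_β = 1.960 + 0.842 = 2.802.
n = 2 × (2.802 / 0.31)² = 2 × 9.039² = 2 × 81.70 = 163.4.
Round up to the next whole participant.

n = 164 per group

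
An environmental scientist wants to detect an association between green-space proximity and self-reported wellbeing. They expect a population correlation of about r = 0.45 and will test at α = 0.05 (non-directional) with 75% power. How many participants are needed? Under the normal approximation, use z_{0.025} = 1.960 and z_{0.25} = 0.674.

n = 33

Fisher's z: C = ½·ln((1+r)/(1−r)) = ½·ln(2.6364) = 0.4847.
n = ((z_{α/2} + z_β)/C)² + 3.
(1.960 + 0.674) / 0.4847 = 2.634 / 0.4847 = 5.434.
n = 5.434² + 3 = 29.53 + 3 = 32.5.
Round up.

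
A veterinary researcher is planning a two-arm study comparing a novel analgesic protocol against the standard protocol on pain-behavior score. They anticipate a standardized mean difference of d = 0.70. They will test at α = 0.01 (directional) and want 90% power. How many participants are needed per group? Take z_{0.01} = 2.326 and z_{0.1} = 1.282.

For two independent groups with equal n: n = 2·((z_{α} + z_β) / d)².
z_{α} + z_β = 2.326 + 1.282 = 3.608.
n = 2 × (3.608 / 0.70)² = 2 × 5.154² = 2 × 26.57 = 53.1.
Round up to the next whole participant.

n = 54 per group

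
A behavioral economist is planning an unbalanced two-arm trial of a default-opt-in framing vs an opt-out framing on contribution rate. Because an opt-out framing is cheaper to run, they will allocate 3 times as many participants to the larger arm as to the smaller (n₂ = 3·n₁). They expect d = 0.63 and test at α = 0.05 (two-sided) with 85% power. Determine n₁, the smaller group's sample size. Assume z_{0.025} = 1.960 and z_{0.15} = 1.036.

With allocation ratio k = n₂/n₁ = 3, Var(x̄₁−x̄₂) = σ²(1/n₁ + 1/(k·n₁)) = σ²·(k+1)/(k·n₁).
So n₁ = (1 + 1/k)·((z_{α/2} + z_β)/d)² = 1.333 × (2.996/0.63)².
n₁ = 1.333 × 22.62 = 30.2.
Round up: n₁ = 31, giving n₂ = 3 × 31 = 93.

n₁ = 31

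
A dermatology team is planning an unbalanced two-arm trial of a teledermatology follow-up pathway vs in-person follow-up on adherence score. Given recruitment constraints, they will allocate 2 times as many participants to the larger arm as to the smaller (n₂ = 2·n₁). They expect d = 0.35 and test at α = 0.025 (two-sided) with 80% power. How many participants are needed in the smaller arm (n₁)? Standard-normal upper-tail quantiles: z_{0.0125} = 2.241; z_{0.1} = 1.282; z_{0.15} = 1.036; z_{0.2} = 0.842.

n₁ = 117

With allocation ratio k = n₂/n₁ = 2, Var(x̄₁−x̄₂) = σ²(1/n₁ + 1/(k·n₁)) = σ²·(k+1)/(k·n₁).
So n₁ = (1 + 1/k)·((z_{α/2} + z_β)/d)² = 1.500 × (3.083/0.35)².
n₁ = 1.500 × 77.59 = 116.4.
Round up: n₁ = 117, giving n₂ = 2 × 117 = 234.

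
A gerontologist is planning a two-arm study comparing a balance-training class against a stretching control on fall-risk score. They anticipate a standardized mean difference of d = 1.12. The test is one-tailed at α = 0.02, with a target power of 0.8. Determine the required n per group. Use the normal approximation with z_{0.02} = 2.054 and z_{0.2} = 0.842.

For two independent groups with equal n: n = 2·((z_{α} + z_β) / d)².
z_{α} + z_β = 2.054 + 0.842 = 2.896.
n = 2 × (2.896 / 1.12)² = 2 × 2.586² = 2 × 6.69 = 13.4.
Round up to the next whole participant.

n = 14 per group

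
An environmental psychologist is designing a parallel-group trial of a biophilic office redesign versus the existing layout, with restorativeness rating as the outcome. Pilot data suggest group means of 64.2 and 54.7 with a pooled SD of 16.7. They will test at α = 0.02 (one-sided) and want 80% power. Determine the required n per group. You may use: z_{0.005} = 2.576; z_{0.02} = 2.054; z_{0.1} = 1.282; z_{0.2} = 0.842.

n = 52 per group

Cohen's d = |M₁ − M₂| / SD_pooled = |64.2 − 54.7| / 16.7 = 9.5 / 16.7 = 0.569.
For two independent groups with equal n: n = 2·((z_{α} + z_β) / d)².
z_{α} + z_β = 2.054 + 0.842 = 2.896.
n = 2 × (2.896 / 0.569)² = 2 × 5.090² = 2 × 25.90 = 51.8.
Round up to the next whole participant.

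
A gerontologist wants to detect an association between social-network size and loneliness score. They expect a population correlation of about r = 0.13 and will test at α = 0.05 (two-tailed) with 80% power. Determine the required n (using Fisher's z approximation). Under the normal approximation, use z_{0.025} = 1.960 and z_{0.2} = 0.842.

Fisher's z: C = ½·ln((1+r)/(1−r)) = ½·ln(1.2989) = 0.1307.
n = ((z_{α/2} + z_β)/C)² + 3.
(1.960 + 0.842) / 0.1307 = 2.802 / 0.1307 = 21.438.
n = 21.438² + 3 = 459.61 + 3 = 462.6.
Round up.

n = 463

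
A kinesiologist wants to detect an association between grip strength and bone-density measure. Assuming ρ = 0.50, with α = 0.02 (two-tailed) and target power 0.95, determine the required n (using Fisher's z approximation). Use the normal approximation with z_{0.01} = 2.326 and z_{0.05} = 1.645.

n = 56

Fisher's z: C = ½·ln((1+r)/(1−r)) = ½·ln(3.0000) = 0.5493.
n = ((z_{α/2} + z_β)/C)² + 3.
(2.326 + 1.645) / 0.5493 = 3.971 / 0.5493 = 7.229.
n = 7.229² + 3 = 52.26 + 3 = 55.3.
Round up.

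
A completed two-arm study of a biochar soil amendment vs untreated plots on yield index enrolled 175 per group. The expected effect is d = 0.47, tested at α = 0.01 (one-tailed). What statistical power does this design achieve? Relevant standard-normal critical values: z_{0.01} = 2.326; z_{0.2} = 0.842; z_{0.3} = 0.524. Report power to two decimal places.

power ≈ 0.98

For two equal groups, power = Φ(d·√(n/2) − z_{α}).
d·√(n/2) = 0.47 × √(175/2) = 0.47 × 9.354 = 4.396.
z_β = 4.396 − 2.326 = 2.070.
Power = Φ(2.070) = 0.981.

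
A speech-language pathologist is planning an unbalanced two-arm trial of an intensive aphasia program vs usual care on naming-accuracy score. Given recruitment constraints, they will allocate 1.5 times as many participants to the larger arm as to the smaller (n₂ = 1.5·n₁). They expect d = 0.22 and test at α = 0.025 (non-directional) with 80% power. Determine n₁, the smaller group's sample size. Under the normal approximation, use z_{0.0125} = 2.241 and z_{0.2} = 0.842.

n₁ = 328

With allocation ratio k = n₂/n₁ = 1.5, Var(x̄₁−x̄₂) = σ²(1/n₁ + 1/(k·n₁)) = σ²·(k+1)/(k·n₁).
So n₁ = (1 + 1/k)·((z_{α/2} + z_β)/d)² = 1.667 × (3.083/0.22)².
n₁ = 1.667 × 196.38 = 327.3.
Round up: n₁ = 328, giving n₂ = 1.5 × 328 = 492.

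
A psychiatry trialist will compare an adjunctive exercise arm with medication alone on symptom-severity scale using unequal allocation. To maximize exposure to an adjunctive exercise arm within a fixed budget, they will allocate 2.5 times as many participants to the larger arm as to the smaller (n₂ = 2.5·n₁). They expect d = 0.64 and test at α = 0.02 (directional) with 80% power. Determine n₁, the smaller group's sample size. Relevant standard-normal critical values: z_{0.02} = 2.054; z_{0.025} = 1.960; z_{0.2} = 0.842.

With allocation ratio k = n₂/n₁ = 2.5, Var(x̄₁−x̄₂) = σ²(1/n₁ + 1/(k·n₁)) = σ²·(k+1)/(k·n₁).
So n₁ = (1 + 1/k)·((z_{α} + z_β)/d)² = 1.400 × (2.896/0.64)².
n₁ = 1.400 × 20.48 = 28.7.
Round up: n₁ = 29, giving n₂ = ⌈2.5 × 29⌉ = ⌈72.5⌉ = 73.

n₁ = 29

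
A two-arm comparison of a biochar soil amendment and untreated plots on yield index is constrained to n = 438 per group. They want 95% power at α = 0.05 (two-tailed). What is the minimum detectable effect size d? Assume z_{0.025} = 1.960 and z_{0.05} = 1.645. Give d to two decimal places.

d_min ≈ 0.24

For two independent groups of n = 438 each: d_min = (z_{α/2} + z_β)·√(2/n).
z-sum = 1.960 + 1.645 = 3.605.
d_min = 3.605 × √(2/438) = 3.605 × 0.0676 = 0.244.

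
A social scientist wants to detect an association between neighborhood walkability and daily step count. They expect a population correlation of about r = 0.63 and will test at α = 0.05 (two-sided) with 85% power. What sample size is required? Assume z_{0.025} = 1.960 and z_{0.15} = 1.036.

n = 20

Fisher's z: C = ½·ln((1+r)/(1−r)) = ½·ln(4.4054) = 0.7414.
n = ((z_{α/2} + z_β)/C)² + 3.
(1.960 + 1.036) / 0.7414 = 2.996 / 0.7414 = 4.041.
n = 4.041² + 3 = 16.33 + 3 = 19.3.
Round up.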